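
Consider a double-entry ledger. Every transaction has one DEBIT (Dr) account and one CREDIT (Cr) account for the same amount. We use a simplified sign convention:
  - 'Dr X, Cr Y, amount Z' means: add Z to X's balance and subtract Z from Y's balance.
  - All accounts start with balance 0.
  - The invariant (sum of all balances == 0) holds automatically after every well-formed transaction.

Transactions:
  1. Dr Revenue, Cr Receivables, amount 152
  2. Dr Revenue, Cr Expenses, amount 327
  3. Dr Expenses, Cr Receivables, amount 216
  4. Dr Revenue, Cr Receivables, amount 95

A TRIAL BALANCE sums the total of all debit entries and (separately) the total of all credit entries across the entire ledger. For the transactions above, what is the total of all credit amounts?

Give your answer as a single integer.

Answer: 790

Derivation:
Txn 1: credit+=152
Txn 2: credit+=327
Txn 3: credit+=216
Txn 4: credit+=95
Total credits = 790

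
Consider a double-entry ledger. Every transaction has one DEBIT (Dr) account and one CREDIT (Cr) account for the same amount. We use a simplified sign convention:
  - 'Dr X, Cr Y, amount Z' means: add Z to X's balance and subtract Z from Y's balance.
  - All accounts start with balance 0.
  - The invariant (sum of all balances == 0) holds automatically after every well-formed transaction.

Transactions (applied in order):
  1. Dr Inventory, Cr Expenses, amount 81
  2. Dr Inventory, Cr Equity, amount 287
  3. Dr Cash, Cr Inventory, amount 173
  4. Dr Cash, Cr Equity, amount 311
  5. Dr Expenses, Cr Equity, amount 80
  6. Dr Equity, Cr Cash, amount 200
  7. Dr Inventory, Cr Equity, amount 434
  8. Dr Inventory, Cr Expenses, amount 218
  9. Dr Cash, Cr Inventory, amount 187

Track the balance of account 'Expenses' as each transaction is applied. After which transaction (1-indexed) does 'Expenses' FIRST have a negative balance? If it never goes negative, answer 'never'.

Answer: 1

Derivation:
After txn 1: Expenses=-81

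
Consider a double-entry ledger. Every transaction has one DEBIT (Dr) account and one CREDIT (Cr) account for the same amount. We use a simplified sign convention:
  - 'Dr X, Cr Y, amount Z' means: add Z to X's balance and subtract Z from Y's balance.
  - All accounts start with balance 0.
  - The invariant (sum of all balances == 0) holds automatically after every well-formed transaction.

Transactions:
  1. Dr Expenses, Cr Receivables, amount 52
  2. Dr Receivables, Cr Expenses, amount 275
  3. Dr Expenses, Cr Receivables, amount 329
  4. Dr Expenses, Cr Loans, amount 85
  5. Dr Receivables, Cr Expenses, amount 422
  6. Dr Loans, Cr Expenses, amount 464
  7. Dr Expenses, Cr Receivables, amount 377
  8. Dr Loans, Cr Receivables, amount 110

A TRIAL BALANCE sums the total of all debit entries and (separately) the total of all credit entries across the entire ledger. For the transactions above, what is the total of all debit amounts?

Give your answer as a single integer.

Txn 1: debit+=52
Txn 2: debit+=275
Txn 3: debit+=329
Txn 4: debit+=85
Txn 5: debit+=422
Txn 6: debit+=464
Txn 7: debit+=377
Txn 8: debit+=110
Total debits = 2114

Answer: 2114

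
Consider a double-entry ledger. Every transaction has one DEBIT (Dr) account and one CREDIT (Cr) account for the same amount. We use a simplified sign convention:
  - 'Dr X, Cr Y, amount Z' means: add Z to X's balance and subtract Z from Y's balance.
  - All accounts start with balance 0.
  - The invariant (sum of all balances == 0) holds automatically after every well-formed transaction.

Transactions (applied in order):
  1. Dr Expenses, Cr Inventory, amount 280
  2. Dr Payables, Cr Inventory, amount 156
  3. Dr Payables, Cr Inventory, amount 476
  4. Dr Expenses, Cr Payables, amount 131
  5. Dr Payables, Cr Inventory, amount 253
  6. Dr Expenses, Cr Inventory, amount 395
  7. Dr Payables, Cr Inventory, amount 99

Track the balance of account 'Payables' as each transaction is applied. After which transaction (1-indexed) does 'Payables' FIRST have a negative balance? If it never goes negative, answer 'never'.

Answer: never

Derivation:
After txn 1: Payables=0
After txn 2: Payables=156
After txn 3: Payables=632
After txn 4: Payables=501
After txn 5: Payables=754
After txn 6: Payables=754
After txn 7: Payables=853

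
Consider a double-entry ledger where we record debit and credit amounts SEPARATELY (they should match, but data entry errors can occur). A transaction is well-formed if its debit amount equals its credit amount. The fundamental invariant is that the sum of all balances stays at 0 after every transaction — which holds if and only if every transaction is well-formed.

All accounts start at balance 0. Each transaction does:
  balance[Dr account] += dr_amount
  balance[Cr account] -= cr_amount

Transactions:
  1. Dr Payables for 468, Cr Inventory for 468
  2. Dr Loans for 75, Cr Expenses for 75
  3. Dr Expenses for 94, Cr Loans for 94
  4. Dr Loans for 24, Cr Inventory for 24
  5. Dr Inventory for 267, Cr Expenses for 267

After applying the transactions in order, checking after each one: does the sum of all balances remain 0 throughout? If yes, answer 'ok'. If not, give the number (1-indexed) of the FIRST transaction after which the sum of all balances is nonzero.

After txn 1: dr=468 cr=468 sum_balances=0
After txn 2: dr=75 cr=75 sum_balances=0
After txn 3: dr=94 cr=94 sum_balances=0
After txn 4: dr=24 cr=24 sum_balances=0
After txn 5: dr=267 cr=267 sum_balances=0

Answer: ok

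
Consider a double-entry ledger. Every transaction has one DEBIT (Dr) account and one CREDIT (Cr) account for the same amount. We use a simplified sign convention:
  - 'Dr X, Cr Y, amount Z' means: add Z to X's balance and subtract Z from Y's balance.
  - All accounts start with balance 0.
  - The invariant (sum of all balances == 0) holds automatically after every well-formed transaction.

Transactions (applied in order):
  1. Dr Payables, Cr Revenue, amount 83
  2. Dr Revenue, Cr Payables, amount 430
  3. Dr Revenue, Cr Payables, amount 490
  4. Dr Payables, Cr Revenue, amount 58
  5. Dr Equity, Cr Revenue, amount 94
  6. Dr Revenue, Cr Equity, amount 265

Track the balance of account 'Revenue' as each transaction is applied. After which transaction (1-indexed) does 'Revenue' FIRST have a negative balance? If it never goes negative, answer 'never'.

Answer: 1

Derivation:
After txn 1: Revenue=-83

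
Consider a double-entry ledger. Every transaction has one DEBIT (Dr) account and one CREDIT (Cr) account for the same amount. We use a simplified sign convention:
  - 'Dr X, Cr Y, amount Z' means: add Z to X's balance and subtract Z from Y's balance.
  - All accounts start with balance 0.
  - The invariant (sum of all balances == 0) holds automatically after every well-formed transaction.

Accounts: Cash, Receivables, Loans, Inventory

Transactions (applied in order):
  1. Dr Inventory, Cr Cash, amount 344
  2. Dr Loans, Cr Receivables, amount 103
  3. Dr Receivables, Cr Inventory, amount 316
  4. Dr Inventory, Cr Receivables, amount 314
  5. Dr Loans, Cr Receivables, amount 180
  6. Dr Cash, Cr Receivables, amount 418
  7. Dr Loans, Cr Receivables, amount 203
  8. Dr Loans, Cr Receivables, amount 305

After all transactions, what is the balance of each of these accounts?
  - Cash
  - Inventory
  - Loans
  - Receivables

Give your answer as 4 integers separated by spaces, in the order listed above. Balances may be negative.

After txn 1 (Dr Inventory, Cr Cash, amount 344): Cash=-344 Inventory=344
After txn 2 (Dr Loans, Cr Receivables, amount 103): Cash=-344 Inventory=344 Loans=103 Receivables=-103
After txn 3 (Dr Receivables, Cr Inventory, amount 316): Cash=-344 Inventory=28 Loans=103 Receivables=213
After txn 4 (Dr Inventory, Cr Receivables, amount 314): Cash=-344 Inventory=342 Loans=103 Receivables=-101
After txn 5 (Dr Loans, Cr Receivables, amount 180): Cash=-344 Inventory=342 Loans=283 Receivables=-281
After txn 6 (Dr Cash, Cr Receivables, amount 418): Cash=74 Inventory=342 Loans=283 Receivables=-699
After txn 7 (Dr Loans, Cr Receivables, amount 203): Cash=74 Inventory=342 Loans=486 Receivables=-902
After txn 8 (Dr Loans, Cr Receivables, amount 305): Cash=74 Inventory=342 Loans=791 Receivables=-1207

Answer: 74 342 791 -1207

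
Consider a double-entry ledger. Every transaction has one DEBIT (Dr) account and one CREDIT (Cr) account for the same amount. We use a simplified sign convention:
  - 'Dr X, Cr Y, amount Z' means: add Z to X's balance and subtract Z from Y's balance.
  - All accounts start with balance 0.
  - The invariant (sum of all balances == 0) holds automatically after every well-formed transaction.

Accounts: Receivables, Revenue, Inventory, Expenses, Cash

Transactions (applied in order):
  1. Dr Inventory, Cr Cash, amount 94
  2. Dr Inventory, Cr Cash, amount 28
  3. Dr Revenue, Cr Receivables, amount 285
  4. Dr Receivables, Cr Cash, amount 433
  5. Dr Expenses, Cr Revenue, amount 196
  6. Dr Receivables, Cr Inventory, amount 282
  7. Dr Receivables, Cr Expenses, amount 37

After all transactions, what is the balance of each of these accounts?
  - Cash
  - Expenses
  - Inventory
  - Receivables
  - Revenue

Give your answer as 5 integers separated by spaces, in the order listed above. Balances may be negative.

After txn 1 (Dr Inventory, Cr Cash, amount 94): Cash=-94 Inventory=94
After txn 2 (Dr Inventory, Cr Cash, amount 28): Cash=-122 Inventory=122
After txn 3 (Dr Revenue, Cr Receivables, amount 285): Cash=-122 Inventory=122 Receivables=-285 Revenue=285
After txn 4 (Dr Receivables, Cr Cash, amount 433): Cash=-555 Inventory=122 Receivables=148 Revenue=285
After txn 5 (Dr Expenses, Cr Revenue, amount 196): Cash=-555 Expenses=196 Inventory=122 Receivables=148 Revenue=89
After txn 6 (Dr Receivables, Cr Inventory, amount 282): Cash=-555 Expenses=196 Inventory=-160 Receivables=430 Revenue=89
After txn 7 (Dr Receivables, Cr Expenses, amount 37): Cash=-555 Expenses=159 Inventory=-160 Receivables=467 Revenue=89

Answer: -555 159 -160 467 89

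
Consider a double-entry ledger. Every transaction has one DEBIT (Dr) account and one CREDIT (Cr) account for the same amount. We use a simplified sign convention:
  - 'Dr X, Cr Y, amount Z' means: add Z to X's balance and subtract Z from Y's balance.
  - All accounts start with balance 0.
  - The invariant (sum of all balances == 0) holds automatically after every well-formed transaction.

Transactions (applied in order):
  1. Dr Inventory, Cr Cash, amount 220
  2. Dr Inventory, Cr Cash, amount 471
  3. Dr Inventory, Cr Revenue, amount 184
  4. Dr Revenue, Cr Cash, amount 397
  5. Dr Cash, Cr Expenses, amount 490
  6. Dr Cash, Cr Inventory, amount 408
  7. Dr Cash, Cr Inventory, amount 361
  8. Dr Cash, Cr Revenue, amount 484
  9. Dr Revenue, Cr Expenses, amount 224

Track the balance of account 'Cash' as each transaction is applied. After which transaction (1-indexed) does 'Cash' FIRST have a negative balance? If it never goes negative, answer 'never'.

After txn 1: Cash=-220

Answer: 1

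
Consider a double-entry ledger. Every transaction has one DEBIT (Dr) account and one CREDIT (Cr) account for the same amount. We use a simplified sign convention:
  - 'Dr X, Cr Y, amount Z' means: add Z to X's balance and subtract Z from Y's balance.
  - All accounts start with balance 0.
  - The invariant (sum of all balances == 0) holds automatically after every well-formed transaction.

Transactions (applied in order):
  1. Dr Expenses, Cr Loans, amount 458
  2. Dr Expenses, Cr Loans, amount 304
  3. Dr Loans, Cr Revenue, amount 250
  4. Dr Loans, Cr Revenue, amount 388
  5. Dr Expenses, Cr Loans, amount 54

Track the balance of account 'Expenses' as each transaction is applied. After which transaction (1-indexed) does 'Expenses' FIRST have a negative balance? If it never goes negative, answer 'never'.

Answer: never

Derivation:
After txn 1: Expenses=458
After txn 2: Expenses=762
After txn 3: Expenses=762
After txn 4: Expenses=762
After txn 5: Expenses=816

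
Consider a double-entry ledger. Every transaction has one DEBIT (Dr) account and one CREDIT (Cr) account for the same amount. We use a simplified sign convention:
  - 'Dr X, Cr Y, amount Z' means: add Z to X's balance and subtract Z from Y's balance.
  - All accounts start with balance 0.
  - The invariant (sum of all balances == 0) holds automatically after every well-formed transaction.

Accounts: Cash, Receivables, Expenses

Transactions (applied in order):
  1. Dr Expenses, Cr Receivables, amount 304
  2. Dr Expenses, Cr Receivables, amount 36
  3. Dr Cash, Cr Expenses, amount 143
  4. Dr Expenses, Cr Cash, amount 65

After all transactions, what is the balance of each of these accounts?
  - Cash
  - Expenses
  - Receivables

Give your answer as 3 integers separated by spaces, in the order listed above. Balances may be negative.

After txn 1 (Dr Expenses, Cr Receivables, amount 304): Expenses=304 Receivables=-304
After txn 2 (Dr Expenses, Cr Receivables, amount 36): Expenses=340 Receivables=-340
After txn 3 (Dr Cash, Cr Expenses, amount 143): Cash=143 Expenses=197 Receivables=-340
After txn 4 (Dr Expenses, Cr Cash, amount 65): Cash=78 Expenses=262 Receivables=-340

Answer: 78 262 -340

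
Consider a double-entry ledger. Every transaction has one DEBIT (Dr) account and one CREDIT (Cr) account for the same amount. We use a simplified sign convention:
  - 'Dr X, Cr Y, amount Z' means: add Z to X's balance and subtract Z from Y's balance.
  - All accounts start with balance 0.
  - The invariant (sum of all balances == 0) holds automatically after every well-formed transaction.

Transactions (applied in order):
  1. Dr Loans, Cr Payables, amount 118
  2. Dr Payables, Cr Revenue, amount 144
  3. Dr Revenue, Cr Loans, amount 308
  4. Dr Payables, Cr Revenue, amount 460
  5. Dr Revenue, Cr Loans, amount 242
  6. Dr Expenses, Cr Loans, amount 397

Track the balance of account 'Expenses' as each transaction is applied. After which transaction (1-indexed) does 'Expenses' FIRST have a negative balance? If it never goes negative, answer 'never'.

After txn 1: Expenses=0
After txn 2: Expenses=0
After txn 3: Expenses=0
After txn 4: Expenses=0
After txn 5: Expenses=0
After txn 6: Expenses=397

Answer: never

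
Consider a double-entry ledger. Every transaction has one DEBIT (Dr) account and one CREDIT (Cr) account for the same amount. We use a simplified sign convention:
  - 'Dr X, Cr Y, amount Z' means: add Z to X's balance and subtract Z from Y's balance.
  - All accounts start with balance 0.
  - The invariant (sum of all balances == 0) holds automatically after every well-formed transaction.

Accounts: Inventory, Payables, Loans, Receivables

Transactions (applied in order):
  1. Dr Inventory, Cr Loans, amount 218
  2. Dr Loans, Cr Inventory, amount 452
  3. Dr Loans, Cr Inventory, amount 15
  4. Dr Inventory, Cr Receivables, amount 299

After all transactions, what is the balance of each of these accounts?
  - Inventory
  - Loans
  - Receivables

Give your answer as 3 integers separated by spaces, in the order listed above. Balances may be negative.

Answer: 50 249 -299

Derivation:
After txn 1 (Dr Inventory, Cr Loans, amount 218): Inventory=218 Loans=-218
After txn 2 (Dr Loans, Cr Inventory, amount 452): Inventory=-234 Loans=234
After txn 3 (Dr Loans, Cr Inventory, amount 15): Inventory=-249 Loans=249
After txn 4 (Dr Inventory, Cr Receivables, amount 299): Inventory=50 Loans=249 Receivables=-299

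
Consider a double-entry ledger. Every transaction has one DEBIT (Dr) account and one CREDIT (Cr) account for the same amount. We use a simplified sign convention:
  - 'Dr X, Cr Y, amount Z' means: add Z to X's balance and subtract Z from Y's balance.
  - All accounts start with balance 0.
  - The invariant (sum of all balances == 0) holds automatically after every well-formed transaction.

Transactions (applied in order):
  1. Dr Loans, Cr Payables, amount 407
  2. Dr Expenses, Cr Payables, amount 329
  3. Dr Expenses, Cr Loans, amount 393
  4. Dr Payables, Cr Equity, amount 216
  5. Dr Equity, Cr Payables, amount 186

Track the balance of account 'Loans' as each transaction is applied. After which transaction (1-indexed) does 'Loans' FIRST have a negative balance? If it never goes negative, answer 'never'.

After txn 1: Loans=407
After txn 2: Loans=407
After txn 3: Loans=14
After txn 4: Loans=14
After txn 5: Loans=14

Answer: never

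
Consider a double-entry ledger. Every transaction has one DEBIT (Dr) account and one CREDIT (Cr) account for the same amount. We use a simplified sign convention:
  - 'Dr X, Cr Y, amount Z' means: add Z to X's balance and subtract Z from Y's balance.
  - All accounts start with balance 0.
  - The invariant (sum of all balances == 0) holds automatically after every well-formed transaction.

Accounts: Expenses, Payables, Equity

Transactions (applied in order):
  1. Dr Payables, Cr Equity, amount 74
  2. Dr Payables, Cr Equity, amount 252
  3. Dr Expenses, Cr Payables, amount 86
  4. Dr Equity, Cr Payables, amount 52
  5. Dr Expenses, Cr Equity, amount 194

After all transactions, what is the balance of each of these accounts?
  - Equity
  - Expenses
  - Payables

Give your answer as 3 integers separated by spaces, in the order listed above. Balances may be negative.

After txn 1 (Dr Payables, Cr Equity, amount 74): Equity=-74 Payables=74
After txn 2 (Dr Payables, Cr Equity, amount 252): Equity=-326 Payables=326
After txn 3 (Dr Expenses, Cr Payables, amount 86): Equity=-326 Expenses=86 Payables=240
After txn 4 (Dr Equity, Cr Payables, amount 52): Equity=-274 Expenses=86 Payables=188
After txn 5 (Dr Expenses, Cr Equity, amount 194): Equity=-468 Expenses=280 Payables=188

Answer: -468 280 188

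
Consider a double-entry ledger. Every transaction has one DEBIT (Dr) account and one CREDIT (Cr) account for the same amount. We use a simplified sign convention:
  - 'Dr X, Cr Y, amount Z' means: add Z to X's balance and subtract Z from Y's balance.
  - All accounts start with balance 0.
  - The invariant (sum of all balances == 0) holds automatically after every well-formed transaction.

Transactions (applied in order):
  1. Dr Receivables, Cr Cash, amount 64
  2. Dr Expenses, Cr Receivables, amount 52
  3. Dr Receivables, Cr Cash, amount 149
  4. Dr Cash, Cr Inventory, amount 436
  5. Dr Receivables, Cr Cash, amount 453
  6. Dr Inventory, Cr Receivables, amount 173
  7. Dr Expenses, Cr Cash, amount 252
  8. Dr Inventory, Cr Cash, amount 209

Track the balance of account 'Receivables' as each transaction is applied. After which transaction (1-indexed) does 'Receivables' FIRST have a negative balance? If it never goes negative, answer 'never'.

After txn 1: Receivables=64
After txn 2: Receivables=12
After txn 3: Receivables=161
After txn 4: Receivables=161
After txn 5: Receivables=614
After txn 6: Receivables=441
After txn 7: Receivables=441
After txn 8: Receivables=441

Answer: never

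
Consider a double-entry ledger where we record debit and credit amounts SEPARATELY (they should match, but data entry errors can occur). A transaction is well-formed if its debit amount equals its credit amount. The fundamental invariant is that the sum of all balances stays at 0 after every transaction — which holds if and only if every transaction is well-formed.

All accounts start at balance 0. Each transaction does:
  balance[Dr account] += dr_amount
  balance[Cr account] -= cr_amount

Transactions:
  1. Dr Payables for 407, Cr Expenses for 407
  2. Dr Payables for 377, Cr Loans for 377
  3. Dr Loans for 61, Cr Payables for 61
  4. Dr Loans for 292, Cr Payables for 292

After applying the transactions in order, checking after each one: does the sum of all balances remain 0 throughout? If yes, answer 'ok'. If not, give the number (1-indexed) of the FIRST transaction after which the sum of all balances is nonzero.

Answer: ok

Derivation:
After txn 1: dr=407 cr=407 sum_balances=0
After txn 2: dr=377 cr=377 sum_balances=0
After txn 3: dr=61 cr=61 sum_balances=0
After txn 4: dr=292 cr=292 sum_balances=0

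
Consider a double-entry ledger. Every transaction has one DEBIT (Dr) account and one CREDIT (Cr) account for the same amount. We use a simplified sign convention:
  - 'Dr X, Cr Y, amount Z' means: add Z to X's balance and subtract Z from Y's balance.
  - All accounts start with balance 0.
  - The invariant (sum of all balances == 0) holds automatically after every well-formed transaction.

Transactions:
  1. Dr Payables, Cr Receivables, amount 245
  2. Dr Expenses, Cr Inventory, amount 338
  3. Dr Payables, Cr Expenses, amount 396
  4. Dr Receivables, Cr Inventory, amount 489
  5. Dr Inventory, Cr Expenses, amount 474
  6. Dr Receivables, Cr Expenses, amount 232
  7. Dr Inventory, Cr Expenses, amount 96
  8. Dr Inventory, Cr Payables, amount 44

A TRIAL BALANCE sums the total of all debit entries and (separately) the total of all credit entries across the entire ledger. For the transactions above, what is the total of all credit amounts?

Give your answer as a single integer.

Txn 1: credit+=245
Txn 2: credit+=338
Txn 3: credit+=396
Txn 4: credit+=489
Txn 5: credit+=474
Txn 6: credit+=232
Txn 7: credit+=96
Txn 8: credit+=44
Total credits = 2314

Answer: 2314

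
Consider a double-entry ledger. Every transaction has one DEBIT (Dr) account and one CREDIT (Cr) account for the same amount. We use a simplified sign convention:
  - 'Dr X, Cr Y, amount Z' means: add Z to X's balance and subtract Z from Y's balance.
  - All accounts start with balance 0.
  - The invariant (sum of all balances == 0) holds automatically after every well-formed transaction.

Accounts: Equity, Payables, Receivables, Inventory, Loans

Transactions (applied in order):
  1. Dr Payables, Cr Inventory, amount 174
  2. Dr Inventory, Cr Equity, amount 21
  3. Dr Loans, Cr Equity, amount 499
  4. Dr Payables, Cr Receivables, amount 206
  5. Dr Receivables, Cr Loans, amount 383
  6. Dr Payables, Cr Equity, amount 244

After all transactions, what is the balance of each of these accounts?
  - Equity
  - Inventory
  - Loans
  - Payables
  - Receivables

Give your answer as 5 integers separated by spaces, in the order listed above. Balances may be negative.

Answer: -764 -153 116 624 177

Derivation:
After txn 1 (Dr Payables, Cr Inventory, amount 174): Inventory=-174 Payables=174
After txn 2 (Dr Inventory, Cr Equity, amount 21): Equity=-21 Inventory=-153 Payables=174
After txn 3 (Dr Loans, Cr Equity, amount 499): Equity=-520 Inventory=-153 Loans=499 Payables=174
After txn 4 (Dr Payables, Cr Receivables, amount 206): Equity=-520 Inventory=-153 Loans=499 Payables=380 Receivables=-206
After txn 5 (Dr Receivables, Cr Loans, amount 383): Equity=-520 Inventory=-153 Loans=116 Payables=380 Receivables=177
After txn 6 (Dr Payables, Cr Equity, amount 244): Equity=-764 Inventory=-153 Loans=116 Payables=624 Receivables=177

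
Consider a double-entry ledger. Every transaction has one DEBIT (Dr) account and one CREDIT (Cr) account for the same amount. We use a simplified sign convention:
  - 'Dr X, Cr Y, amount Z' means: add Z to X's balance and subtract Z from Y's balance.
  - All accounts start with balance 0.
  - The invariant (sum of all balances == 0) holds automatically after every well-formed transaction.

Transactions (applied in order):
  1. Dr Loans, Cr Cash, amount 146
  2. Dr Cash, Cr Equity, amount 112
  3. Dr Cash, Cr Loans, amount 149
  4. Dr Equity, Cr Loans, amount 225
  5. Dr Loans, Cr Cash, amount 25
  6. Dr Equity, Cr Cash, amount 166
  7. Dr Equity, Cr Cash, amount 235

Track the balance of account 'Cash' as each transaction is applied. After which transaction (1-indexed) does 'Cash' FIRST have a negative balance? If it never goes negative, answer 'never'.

After txn 1: Cash=-146

Answer: 1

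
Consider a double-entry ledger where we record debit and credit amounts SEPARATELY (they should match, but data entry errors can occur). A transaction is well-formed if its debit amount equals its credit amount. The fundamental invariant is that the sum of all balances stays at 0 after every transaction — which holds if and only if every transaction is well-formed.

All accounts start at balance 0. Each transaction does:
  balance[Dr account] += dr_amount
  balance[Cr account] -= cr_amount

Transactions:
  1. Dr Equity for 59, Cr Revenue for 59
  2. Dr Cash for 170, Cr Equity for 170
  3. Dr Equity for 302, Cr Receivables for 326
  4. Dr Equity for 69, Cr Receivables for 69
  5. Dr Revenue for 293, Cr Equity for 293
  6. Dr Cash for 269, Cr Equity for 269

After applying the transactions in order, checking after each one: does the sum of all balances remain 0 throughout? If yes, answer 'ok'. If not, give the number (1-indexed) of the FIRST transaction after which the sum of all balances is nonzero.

After txn 1: dr=59 cr=59 sum_balances=0
After txn 2: dr=170 cr=170 sum_balances=0
After txn 3: dr=302 cr=326 sum_balances=-24
After txn 4: dr=69 cr=69 sum_balances=-24
After txn 5: dr=293 cr=293 sum_balances=-24
After txn 6: dr=269 cr=269 sum_balances=-24

Answer: 3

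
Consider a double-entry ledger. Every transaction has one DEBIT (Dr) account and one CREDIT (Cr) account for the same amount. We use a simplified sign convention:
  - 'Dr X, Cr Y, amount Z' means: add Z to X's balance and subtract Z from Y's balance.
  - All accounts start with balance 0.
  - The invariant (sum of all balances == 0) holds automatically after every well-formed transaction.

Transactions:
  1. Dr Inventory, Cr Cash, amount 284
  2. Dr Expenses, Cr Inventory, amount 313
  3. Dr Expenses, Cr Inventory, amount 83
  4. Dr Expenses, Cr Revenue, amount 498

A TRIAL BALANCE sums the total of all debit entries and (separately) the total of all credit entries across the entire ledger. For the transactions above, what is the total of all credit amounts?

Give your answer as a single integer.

Txn 1: credit+=284
Txn 2: credit+=313
Txn 3: credit+=83
Txn 4: credit+=498
Total credits = 1178

Answer: 1178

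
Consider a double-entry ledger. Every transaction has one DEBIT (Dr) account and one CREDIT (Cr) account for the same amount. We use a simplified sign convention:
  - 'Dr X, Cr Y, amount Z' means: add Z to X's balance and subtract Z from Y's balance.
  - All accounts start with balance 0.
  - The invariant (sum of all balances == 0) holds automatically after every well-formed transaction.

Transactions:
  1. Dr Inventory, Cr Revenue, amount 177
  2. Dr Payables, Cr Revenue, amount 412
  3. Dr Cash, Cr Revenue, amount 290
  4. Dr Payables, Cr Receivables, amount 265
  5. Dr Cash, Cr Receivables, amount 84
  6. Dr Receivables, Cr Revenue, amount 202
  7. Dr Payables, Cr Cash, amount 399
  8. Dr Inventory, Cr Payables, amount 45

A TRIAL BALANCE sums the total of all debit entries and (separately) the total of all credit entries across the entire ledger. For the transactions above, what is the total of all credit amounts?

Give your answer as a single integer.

Txn 1: credit+=177
Txn 2: credit+=412
Txn 3: credit+=290
Txn 4: credit+=265
Txn 5: credit+=84
Txn 6: credit+=202
Txn 7: credit+=399
Txn 8: credit+=45
Total credits = 1874

Answer: 1874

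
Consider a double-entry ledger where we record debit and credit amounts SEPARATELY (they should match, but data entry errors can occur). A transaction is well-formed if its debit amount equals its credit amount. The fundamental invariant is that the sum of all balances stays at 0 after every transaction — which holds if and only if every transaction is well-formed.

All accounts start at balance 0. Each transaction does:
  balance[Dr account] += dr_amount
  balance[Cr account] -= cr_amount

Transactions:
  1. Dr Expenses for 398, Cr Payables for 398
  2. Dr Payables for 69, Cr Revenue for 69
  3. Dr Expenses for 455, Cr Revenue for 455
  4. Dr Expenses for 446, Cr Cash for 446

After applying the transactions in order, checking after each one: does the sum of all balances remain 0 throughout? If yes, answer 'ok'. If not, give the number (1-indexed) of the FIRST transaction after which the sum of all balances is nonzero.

After txn 1: dr=398 cr=398 sum_balances=0
After txn 2: dr=69 cr=69 sum_balances=0
After txn 3: dr=455 cr=455 sum_balances=0
After txn 4: dr=446 cr=446 sum_balances=0

Answer: ok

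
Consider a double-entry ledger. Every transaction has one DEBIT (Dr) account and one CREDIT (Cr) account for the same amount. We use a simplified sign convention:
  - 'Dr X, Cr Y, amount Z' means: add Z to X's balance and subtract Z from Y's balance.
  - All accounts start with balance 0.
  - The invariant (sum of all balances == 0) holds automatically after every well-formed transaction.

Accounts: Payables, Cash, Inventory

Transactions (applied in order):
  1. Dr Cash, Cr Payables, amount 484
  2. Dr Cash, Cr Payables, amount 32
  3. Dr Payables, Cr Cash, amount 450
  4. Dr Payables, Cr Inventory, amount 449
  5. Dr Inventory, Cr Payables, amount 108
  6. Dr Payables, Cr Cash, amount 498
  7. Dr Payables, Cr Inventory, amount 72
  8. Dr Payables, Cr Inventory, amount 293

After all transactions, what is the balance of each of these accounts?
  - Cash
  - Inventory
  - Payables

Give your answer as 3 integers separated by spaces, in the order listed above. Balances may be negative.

Answer: -432 -706 1138

Derivation:
After txn 1 (Dr Cash, Cr Payables, amount 484): Cash=484 Payables=-484
After txn 2 (Dr Cash, Cr Payables, amount 32): Cash=516 Payables=-516
After txn 3 (Dr Payables, Cr Cash, amount 450): Cash=66 Payables=-66
After txn 4 (Dr Payables, Cr Inventory, amount 449): Cash=66 Inventory=-449 Payables=383
After txn 5 (Dr Inventory, Cr Payables, amount 108): Cash=66 Inventory=-341 Payables=275
After txn 6 (Dr Payables, Cr Cash, amount 498): Cash=-432 Inventory=-341 Payables=773
After txn 7 (Dr Payables, Cr Inventory, amount 72): Cash=-432 Inventory=-413 Payables=845
After txn 8 (Dr Payables, Cr Inventory, amount 293): Cash=-432 Inventory=-706 Payables=1138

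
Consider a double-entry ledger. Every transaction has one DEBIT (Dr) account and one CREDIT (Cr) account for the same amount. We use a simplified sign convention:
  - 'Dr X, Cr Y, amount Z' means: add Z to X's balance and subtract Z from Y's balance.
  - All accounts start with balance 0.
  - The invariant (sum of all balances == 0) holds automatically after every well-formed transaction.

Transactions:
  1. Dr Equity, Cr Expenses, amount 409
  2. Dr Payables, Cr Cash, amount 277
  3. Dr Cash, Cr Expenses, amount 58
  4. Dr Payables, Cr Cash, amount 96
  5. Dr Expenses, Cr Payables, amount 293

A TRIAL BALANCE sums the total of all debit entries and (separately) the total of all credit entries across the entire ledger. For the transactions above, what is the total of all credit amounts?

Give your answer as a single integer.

Txn 1: credit+=409
Txn 2: credit+=277
Txn 3: credit+=58
Txn 4: credit+=96
Txn 5: credit+=293
Total credits = 1133

Answer: 1133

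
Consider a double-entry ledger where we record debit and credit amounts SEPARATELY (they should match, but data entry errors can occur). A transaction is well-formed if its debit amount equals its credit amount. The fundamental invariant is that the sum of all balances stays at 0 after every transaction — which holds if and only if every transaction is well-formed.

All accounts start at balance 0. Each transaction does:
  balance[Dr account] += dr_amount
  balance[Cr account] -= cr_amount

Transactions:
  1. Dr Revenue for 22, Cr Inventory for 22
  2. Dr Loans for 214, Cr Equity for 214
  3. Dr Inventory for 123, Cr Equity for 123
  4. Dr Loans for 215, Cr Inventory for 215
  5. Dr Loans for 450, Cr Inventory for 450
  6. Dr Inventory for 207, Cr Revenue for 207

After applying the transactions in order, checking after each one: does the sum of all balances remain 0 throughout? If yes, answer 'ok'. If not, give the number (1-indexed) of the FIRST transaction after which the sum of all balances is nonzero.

Answer: ok

Derivation:
After txn 1: dr=22 cr=22 sum_balances=0
After txn 2: dr=214 cr=214 sum_balances=0
After txn 3: dr=123 cr=123 sum_balances=0
After txn 4: dr=215 cr=215 sum_balances=0
After txn 5: dr=450 cr=450 sum_balances=0
After txn 6: dr=207 cr=207 sum_balances=0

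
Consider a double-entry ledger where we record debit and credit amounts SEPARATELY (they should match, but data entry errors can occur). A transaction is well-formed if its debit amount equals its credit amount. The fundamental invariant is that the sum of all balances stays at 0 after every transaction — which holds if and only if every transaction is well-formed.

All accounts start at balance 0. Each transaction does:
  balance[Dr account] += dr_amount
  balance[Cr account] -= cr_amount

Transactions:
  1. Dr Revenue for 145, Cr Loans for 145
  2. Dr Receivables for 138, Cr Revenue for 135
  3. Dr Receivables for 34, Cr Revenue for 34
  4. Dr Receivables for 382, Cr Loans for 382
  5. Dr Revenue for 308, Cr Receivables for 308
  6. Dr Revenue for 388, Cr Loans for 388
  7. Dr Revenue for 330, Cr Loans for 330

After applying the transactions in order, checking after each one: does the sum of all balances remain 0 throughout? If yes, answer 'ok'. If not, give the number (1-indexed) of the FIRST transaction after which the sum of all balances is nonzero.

After txn 1: dr=145 cr=145 sum_balances=0
After txn 2: dr=138 cr=135 sum_balances=3
After txn 3: dr=34 cr=34 sum_balances=3
After txn 4: dr=382 cr=382 sum_balances=3
After txn 5: dr=308 cr=308 sum_balances=3
After txn 6: dr=388 cr=388 sum_balances=3
After txn 7: dr=330 cr=330 sum_balances=3

Answer: 2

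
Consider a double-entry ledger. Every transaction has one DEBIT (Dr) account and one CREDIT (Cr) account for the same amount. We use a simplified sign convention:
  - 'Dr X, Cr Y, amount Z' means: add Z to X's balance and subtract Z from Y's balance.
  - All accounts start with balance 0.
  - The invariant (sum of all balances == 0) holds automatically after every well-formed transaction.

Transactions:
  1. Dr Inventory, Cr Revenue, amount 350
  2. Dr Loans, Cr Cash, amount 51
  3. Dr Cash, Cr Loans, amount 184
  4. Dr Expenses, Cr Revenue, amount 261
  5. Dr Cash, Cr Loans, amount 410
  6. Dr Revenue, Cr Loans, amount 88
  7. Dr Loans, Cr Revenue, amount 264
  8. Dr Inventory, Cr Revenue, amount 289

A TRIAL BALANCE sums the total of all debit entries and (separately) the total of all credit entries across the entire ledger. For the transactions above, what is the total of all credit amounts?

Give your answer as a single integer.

Txn 1: credit+=350
Txn 2: credit+=51
Txn 3: credit+=184
Txn 4: credit+=261
Txn 5: credit+=410
Txn 6: credit+=88
Txn 7: credit+=264
Txn 8: credit+=289
Total credits = 1897

Answer: 1897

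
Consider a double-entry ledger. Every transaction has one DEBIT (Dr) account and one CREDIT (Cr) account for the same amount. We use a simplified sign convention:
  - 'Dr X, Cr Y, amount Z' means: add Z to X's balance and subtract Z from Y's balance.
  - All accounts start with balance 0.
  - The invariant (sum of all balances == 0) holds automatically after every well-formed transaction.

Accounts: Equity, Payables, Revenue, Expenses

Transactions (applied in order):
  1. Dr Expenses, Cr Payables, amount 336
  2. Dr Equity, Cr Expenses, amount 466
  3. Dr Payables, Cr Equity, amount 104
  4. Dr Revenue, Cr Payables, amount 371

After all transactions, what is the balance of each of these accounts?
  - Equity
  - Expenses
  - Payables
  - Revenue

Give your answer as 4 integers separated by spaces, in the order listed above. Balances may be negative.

After txn 1 (Dr Expenses, Cr Payables, amount 336): Expenses=336 Payables=-336
After txn 2 (Dr Equity, Cr Expenses, amount 466): Equity=466 Expenses=-130 Payables=-336
After txn 3 (Dr Payables, Cr Equity, amount 104): Equity=362 Expenses=-130 Payables=-232
After txn 4 (Dr Revenue, Cr Payables, amount 371): Equity=362 Expenses=-130 Payables=-603 Revenue=371

Answer: 362 -130 -603 371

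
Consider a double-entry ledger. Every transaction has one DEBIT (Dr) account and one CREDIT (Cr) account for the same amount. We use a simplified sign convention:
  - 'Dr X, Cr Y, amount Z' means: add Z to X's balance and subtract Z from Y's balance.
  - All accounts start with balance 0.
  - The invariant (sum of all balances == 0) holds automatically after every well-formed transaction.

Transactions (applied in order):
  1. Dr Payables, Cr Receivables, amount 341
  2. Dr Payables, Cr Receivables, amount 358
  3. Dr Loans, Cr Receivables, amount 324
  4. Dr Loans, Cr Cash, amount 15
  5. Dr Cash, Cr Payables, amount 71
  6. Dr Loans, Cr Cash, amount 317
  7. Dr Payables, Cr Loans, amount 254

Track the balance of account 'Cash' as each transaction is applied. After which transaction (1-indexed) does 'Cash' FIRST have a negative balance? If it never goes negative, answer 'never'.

Answer: 4

Derivation:
After txn 1: Cash=0
After txn 2: Cash=0
After txn 3: Cash=0
After txn 4: Cash=-15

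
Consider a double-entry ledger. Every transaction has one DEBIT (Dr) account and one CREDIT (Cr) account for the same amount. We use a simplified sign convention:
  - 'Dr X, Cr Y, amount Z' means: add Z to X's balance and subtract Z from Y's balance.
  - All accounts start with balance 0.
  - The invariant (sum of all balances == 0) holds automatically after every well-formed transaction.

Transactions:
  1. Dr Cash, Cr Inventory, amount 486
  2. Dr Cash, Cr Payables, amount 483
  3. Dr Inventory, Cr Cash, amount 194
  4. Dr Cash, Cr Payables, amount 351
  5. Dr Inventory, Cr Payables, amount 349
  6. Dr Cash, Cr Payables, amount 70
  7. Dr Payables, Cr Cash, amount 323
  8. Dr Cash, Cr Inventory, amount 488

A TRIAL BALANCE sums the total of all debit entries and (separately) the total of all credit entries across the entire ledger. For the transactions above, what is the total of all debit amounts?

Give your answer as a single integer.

Txn 1: debit+=486
Txn 2: debit+=483
Txn 3: debit+=194
Txn 4: debit+=351
Txn 5: debit+=349
Txn 6: debit+=70
Txn 7: debit+=323
Txn 8: debit+=488
Total debits = 2744

Answer: 2744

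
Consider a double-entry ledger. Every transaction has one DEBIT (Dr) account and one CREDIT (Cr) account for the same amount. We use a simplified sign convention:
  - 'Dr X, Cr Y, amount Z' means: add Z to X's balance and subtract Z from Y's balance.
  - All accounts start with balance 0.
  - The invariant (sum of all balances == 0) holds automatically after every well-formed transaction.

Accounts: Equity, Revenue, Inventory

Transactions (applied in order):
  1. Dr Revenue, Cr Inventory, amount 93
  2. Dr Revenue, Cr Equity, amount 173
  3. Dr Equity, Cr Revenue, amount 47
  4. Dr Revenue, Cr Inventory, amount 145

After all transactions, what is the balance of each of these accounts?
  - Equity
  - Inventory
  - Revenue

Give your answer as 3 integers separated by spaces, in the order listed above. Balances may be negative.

Answer: -126 -238 364

Derivation:
After txn 1 (Dr Revenue, Cr Inventory, amount 93): Inventory=-93 Revenue=93
After txn 2 (Dr Revenue, Cr Equity, amount 173): Equity=-173 Inventory=-93 Revenue=266
After txn 3 (Dr Equity, Cr Revenue, amount 47): Equity=-126 Inventory=-93 Revenue=219
After txn 4 (Dr Revenue, Cr Inventory, amount 145): Equity=-126 Inventory=-238 Revenue=364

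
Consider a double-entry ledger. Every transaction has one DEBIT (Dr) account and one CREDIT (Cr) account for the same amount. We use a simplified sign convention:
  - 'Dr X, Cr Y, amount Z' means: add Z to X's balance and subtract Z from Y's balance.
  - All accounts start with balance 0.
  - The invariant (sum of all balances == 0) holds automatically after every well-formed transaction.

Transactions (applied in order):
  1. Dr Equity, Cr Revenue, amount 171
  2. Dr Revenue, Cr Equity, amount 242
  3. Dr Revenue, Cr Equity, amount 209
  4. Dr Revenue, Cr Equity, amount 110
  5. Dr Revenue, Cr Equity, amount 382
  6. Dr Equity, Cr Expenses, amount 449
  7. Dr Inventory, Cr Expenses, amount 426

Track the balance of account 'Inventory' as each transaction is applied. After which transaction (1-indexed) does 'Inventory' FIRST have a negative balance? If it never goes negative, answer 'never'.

After txn 1: Inventory=0
After txn 2: Inventory=0
After txn 3: Inventory=0
After txn 4: Inventory=0
After txn 5: Inventory=0
After txn 6: Inventory=0
After txn 7: Inventory=426

Answer: never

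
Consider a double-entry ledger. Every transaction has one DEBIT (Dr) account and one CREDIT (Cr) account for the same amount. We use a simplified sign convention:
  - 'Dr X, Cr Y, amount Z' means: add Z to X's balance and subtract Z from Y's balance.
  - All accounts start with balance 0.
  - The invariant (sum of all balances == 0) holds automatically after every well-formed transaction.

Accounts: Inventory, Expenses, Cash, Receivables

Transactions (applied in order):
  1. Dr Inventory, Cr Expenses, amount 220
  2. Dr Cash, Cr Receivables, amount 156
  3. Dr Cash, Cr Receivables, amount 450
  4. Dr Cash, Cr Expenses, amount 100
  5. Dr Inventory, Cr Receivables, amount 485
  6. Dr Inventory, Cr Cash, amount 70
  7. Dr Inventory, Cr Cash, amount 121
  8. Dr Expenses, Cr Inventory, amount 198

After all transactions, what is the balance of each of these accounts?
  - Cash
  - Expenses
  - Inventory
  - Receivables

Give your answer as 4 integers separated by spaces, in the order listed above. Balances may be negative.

After txn 1 (Dr Inventory, Cr Expenses, amount 220): Expenses=-220 Inventory=220
After txn 2 (Dr Cash, Cr Receivables, amount 156): Cash=156 Expenses=-220 Inventory=220 Receivables=-156
After txn 3 (Dr Cash, Cr Receivables, amount 450): Cash=606 Expenses=-220 Inventory=220 Receivables=-606
After txn 4 (Dr Cash, Cr Expenses, amount 100): Cash=706 Expenses=-320 Inventory=220 Receivables=-606
After txn 5 (Dr Inventory, Cr Receivables, amount 485): Cash=706 Expenses=-320 Inventory=705 Receivables=-1091
After txn 6 (Dr Inventory, Cr Cash, amount 70): Cash=636 Expenses=-320 Inventory=775 Receivables=-1091
After txn 7 (Dr Inventory, Cr Cash, amount 121): Cash=515 Expenses=-320 Inventory=896 Receivables=-1091
After txn 8 (Dr Expenses, Cr Inventory, amount 198): Cash=515 Expenses=-122 Inventory=698 Receivables=-1091

Answer: 515 -122 698 -1091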